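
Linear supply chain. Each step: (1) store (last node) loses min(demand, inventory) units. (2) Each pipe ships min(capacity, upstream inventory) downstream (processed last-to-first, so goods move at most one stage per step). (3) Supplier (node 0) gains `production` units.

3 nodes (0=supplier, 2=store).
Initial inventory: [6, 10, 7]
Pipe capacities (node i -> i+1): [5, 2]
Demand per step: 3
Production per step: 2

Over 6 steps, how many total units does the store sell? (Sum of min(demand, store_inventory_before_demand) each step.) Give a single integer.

Step 1: sold=3 (running total=3) -> [3 13 6]
Step 2: sold=3 (running total=6) -> [2 14 5]
Step 3: sold=3 (running total=9) -> [2 14 4]
Step 4: sold=3 (running total=12) -> [2 14 3]
Step 5: sold=3 (running total=15) -> [2 14 2]
Step 6: sold=2 (running total=17) -> [2 14 2]

Answer: 17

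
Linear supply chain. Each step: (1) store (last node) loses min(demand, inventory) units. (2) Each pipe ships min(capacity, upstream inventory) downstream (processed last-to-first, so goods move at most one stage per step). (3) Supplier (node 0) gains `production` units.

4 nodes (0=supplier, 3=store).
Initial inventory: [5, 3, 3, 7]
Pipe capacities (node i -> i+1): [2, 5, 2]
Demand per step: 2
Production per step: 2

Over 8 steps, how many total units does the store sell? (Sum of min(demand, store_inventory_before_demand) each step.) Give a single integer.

Answer: 16

Derivation:
Step 1: sold=2 (running total=2) -> [5 2 4 7]
Step 2: sold=2 (running total=4) -> [5 2 4 7]
Step 3: sold=2 (running total=6) -> [5 2 4 7]
Step 4: sold=2 (running total=8) -> [5 2 4 7]
Step 5: sold=2 (running total=10) -> [5 2 4 7]
Step 6: sold=2 (running total=12) -> [5 2 4 7]
Step 7: sold=2 (running total=14) -> [5 2 4 7]
Step 8: sold=2 (running total=16) -> [5 2 4 7]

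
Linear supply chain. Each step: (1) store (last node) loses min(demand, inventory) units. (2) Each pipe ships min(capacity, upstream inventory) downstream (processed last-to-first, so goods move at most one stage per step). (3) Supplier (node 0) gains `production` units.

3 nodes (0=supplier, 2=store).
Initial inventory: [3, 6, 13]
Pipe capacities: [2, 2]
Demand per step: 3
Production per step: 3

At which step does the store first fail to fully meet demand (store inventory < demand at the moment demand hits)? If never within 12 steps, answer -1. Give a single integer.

Step 1: demand=3,sold=3 ship[1->2]=2 ship[0->1]=2 prod=3 -> [4 6 12]
Step 2: demand=3,sold=3 ship[1->2]=2 ship[0->1]=2 prod=3 -> [5 6 11]
Step 3: demand=3,sold=3 ship[1->2]=2 ship[0->1]=2 prod=3 -> [6 6 10]
Step 4: demand=3,sold=3 ship[1->2]=2 ship[0->1]=2 prod=3 -> [7 6 9]
Step 5: demand=3,sold=3 ship[1->2]=2 ship[0->1]=2 prod=3 -> [8 6 8]
Step 6: demand=3,sold=3 ship[1->2]=2 ship[0->1]=2 prod=3 -> [9 6 7]
Step 7: demand=3,sold=3 ship[1->2]=2 ship[0->1]=2 prod=3 -> [10 6 6]
Step 8: demand=3,sold=3 ship[1->2]=2 ship[0->1]=2 prod=3 -> [11 6 5]
Step 9: demand=3,sold=3 ship[1->2]=2 ship[0->1]=2 prod=3 -> [12 6 4]
Step 10: demand=3,sold=3 ship[1->2]=2 ship[0->1]=2 prod=3 -> [13 6 3]
Step 11: demand=3,sold=3 ship[1->2]=2 ship[0->1]=2 prod=3 -> [14 6 2]
Step 12: demand=3,sold=2 ship[1->2]=2 ship[0->1]=2 prod=3 -> [15 6 2]
First stockout at step 12

12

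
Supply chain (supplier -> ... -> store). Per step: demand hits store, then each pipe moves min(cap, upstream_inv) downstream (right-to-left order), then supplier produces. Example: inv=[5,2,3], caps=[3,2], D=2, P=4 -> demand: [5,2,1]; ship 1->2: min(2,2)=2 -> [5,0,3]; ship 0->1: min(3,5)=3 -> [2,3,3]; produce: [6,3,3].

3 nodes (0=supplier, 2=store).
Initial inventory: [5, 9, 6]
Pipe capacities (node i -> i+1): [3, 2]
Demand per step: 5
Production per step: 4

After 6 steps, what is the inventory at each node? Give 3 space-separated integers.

Step 1: demand=5,sold=5 ship[1->2]=2 ship[0->1]=3 prod=4 -> inv=[6 10 3]
Step 2: demand=5,sold=3 ship[1->2]=2 ship[0->1]=3 prod=4 -> inv=[7 11 2]
Step 3: demand=5,sold=2 ship[1->2]=2 ship[0->1]=3 prod=4 -> inv=[8 12 2]
Step 4: demand=5,sold=2 ship[1->2]=2 ship[0->1]=3 prod=4 -> inv=[9 13 2]
Step 5: demand=5,sold=2 ship[1->2]=2 ship[0->1]=3 prod=4 -> inv=[10 14 2]
Step 6: demand=5,sold=2 ship[1->2]=2 ship[0->1]=3 prod=4 -> inv=[11 15 2]

11 15 2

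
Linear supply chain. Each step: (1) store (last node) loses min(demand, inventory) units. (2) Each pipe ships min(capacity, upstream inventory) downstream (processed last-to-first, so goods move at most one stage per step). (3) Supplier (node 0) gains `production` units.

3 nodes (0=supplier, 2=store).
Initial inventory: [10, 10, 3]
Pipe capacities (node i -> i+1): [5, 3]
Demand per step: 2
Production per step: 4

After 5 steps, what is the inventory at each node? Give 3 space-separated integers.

Step 1: demand=2,sold=2 ship[1->2]=3 ship[0->1]=5 prod=4 -> inv=[9 12 4]
Step 2: demand=2,sold=2 ship[1->2]=3 ship[0->1]=5 prod=4 -> inv=[8 14 5]
Step 3: demand=2,sold=2 ship[1->2]=3 ship[0->1]=5 prod=4 -> inv=[7 16 6]
Step 4: demand=2,sold=2 ship[1->2]=3 ship[0->1]=5 prod=4 -> inv=[6 18 7]
Step 5: demand=2,sold=2 ship[1->2]=3 ship[0->1]=5 prod=4 -> inv=[5 20 8]

5 20 8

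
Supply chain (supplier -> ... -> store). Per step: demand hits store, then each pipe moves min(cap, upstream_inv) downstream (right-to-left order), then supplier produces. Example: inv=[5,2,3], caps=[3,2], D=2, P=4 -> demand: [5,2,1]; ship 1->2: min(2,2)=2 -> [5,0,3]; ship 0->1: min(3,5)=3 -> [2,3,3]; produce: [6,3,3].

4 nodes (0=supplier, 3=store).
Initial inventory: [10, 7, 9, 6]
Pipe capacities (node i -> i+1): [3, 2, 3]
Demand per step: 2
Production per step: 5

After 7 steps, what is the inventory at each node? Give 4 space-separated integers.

Step 1: demand=2,sold=2 ship[2->3]=3 ship[1->2]=2 ship[0->1]=3 prod=5 -> inv=[12 8 8 7]
Step 2: demand=2,sold=2 ship[2->3]=3 ship[1->2]=2 ship[0->1]=3 prod=5 -> inv=[14 9 7 8]
Step 3: demand=2,sold=2 ship[2->3]=3 ship[1->2]=2 ship[0->1]=3 prod=5 -> inv=[16 10 6 9]
Step 4: demand=2,sold=2 ship[2->3]=3 ship[1->2]=2 ship[0->1]=3 prod=5 -> inv=[18 11 5 10]
Step 5: demand=2,sold=2 ship[2->3]=3 ship[1->2]=2 ship[0->1]=3 prod=5 -> inv=[20 12 4 11]
Step 6: demand=2,sold=2 ship[2->3]=3 ship[1->2]=2 ship[0->1]=3 prod=5 -> inv=[22 13 3 12]
Step 7: demand=2,sold=2 ship[2->3]=3 ship[1->2]=2 ship[0->1]=3 prod=5 -> inv=[24 14 2 13]

24 14 2 13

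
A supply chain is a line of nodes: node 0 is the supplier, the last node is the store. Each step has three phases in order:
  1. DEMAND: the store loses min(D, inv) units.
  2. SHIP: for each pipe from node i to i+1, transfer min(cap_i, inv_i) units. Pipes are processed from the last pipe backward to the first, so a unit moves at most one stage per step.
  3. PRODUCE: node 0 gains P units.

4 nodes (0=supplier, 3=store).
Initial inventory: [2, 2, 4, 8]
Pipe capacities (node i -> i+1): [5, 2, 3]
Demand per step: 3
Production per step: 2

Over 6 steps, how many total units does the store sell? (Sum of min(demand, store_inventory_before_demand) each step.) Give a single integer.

Step 1: sold=3 (running total=3) -> [2 2 3 8]
Step 2: sold=3 (running total=6) -> [2 2 2 8]
Step 3: sold=3 (running total=9) -> [2 2 2 7]
Step 4: sold=3 (running total=12) -> [2 2 2 6]
Step 5: sold=3 (running total=15) -> [2 2 2 5]
Step 6: sold=3 (running total=18) -> [2 2 2 4]

Answer: 18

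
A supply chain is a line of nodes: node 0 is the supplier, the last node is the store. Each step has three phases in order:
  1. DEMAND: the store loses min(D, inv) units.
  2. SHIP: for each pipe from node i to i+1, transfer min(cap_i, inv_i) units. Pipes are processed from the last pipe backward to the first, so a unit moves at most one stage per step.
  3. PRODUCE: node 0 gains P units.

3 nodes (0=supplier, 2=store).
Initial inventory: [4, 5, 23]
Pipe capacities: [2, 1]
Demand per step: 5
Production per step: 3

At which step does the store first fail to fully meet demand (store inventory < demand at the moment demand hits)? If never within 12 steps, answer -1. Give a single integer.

Step 1: demand=5,sold=5 ship[1->2]=1 ship[0->1]=2 prod=3 -> [5 6 19]
Step 2: demand=5,sold=5 ship[1->2]=1 ship[0->1]=2 prod=3 -> [6 7 15]
Step 3: demand=5,sold=5 ship[1->2]=1 ship[0->1]=2 prod=3 -> [7 8 11]
Step 4: demand=5,sold=5 ship[1->2]=1 ship[0->1]=2 prod=3 -> [8 9 7]
Step 5: demand=5,sold=5 ship[1->2]=1 ship[0->1]=2 prod=3 -> [9 10 3]
Step 6: demand=5,sold=3 ship[1->2]=1 ship[0->1]=2 prod=3 -> [10 11 1]
Step 7: demand=5,sold=1 ship[1->2]=1 ship[0->1]=2 prod=3 -> [11 12 1]
Step 8: demand=5,sold=1 ship[1->2]=1 ship[0->1]=2 prod=3 -> [12 13 1]
Step 9: demand=5,sold=1 ship[1->2]=1 ship[0->1]=2 prod=3 -> [13 14 1]
Step 10: demand=5,sold=1 ship[1->2]=1 ship[0->1]=2 prod=3 -> [14 15 1]
Step 11: demand=5,sold=1 ship[1->2]=1 ship[0->1]=2 prod=3 -> [15 16 1]
Step 12: demand=5,sold=1 ship[1->2]=1 ship[0->1]=2 prod=3 -> [16 17 1]
First stockout at step 6

6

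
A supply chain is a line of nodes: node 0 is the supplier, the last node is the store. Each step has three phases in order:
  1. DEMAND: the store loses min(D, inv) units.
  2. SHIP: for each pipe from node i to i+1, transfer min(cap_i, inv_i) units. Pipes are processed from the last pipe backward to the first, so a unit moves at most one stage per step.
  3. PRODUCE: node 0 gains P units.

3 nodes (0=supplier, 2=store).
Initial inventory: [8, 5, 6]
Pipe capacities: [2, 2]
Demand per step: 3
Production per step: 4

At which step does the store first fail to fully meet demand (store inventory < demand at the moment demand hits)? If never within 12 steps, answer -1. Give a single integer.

Step 1: demand=3,sold=3 ship[1->2]=2 ship[0->1]=2 prod=4 -> [10 5 5]
Step 2: demand=3,sold=3 ship[1->2]=2 ship[0->1]=2 prod=4 -> [12 5 4]
Step 3: demand=3,sold=3 ship[1->2]=2 ship[0->1]=2 prod=4 -> [14 5 3]
Step 4: demand=3,sold=3 ship[1->2]=2 ship[0->1]=2 prod=4 -> [16 5 2]
Step 5: demand=3,sold=2 ship[1->2]=2 ship[0->1]=2 prod=4 -> [18 5 2]
Step 6: demand=3,sold=2 ship[1->2]=2 ship[0->1]=2 prod=4 -> [20 5 2]
Step 7: demand=3,sold=2 ship[1->2]=2 ship[0->1]=2 prod=4 -> [22 5 2]
Step 8: demand=3,sold=2 ship[1->2]=2 ship[0->1]=2 prod=4 -> [24 5 2]
Step 9: demand=3,sold=2 ship[1->2]=2 ship[0->1]=2 prod=4 -> [26 5 2]
Step 10: demand=3,sold=2 ship[1->2]=2 ship[0->1]=2 prod=4 -> [28 5 2]
Step 11: demand=3,sold=2 ship[1->2]=2 ship[0->1]=2 prod=4 -> [30 5 2]
Step 12: demand=3,sold=2 ship[1->2]=2 ship[0->1]=2 prod=4 -> [32 5 2]
First stockout at step 5

5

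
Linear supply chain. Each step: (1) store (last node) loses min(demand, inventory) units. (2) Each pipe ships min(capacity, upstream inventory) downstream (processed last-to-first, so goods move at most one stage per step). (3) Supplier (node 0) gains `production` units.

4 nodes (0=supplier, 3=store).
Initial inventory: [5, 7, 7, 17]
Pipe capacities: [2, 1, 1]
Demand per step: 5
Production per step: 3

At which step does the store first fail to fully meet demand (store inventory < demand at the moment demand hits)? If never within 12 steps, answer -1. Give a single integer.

Step 1: demand=5,sold=5 ship[2->3]=1 ship[1->2]=1 ship[0->1]=2 prod=3 -> [6 8 7 13]
Step 2: demand=5,sold=5 ship[2->3]=1 ship[1->2]=1 ship[0->1]=2 prod=3 -> [7 9 7 9]
Step 3: demand=5,sold=5 ship[2->3]=1 ship[1->2]=1 ship[0->1]=2 prod=3 -> [8 10 7 5]
Step 4: demand=5,sold=5 ship[2->3]=1 ship[1->2]=1 ship[0->1]=2 prod=3 -> [9 11 7 1]
Step 5: demand=5,sold=1 ship[2->3]=1 ship[1->2]=1 ship[0->1]=2 prod=3 -> [10 12 7 1]
Step 6: demand=5,sold=1 ship[2->3]=1 ship[1->2]=1 ship[0->1]=2 prod=3 -> [11 13 7 1]
Step 7: demand=5,sold=1 ship[2->3]=1 ship[1->2]=1 ship[0->1]=2 prod=3 -> [12 14 7 1]
Step 8: demand=5,sold=1 ship[2->3]=1 ship[1->2]=1 ship[0->1]=2 prod=3 -> [13 15 7 1]
Step 9: demand=5,sold=1 ship[2->3]=1 ship[1->2]=1 ship[0->1]=2 prod=3 -> [14 16 7 1]
Step 10: demand=5,sold=1 ship[2->3]=1 ship[1->2]=1 ship[0->1]=2 prod=3 -> [15 17 7 1]
Step 11: demand=5,sold=1 ship[2->3]=1 ship[1->2]=1 ship[0->1]=2 prod=3 -> [16 18 7 1]
Step 12: demand=5,sold=1 ship[2->3]=1 ship[1->2]=1 ship[0->1]=2 prod=3 -> [17 19 7 1]
First stockout at step 5

5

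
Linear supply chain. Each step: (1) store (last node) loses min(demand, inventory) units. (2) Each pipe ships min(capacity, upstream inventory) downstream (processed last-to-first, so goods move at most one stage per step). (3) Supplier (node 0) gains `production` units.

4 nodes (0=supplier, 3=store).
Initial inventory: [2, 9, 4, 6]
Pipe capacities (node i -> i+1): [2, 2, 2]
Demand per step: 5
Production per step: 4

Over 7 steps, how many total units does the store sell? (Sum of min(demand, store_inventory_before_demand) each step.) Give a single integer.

Answer: 18

Derivation:
Step 1: sold=5 (running total=5) -> [4 9 4 3]
Step 2: sold=3 (running total=8) -> [6 9 4 2]
Step 3: sold=2 (running total=10) -> [8 9 4 2]
Step 4: sold=2 (running total=12) -> [10 9 4 2]
Step 5: sold=2 (running total=14) -> [12 9 4 2]
Step 6: sold=2 (running total=16) -> [14 9 4 2]
Step 7: sold=2 (running total=18) -> [16 9 4 2]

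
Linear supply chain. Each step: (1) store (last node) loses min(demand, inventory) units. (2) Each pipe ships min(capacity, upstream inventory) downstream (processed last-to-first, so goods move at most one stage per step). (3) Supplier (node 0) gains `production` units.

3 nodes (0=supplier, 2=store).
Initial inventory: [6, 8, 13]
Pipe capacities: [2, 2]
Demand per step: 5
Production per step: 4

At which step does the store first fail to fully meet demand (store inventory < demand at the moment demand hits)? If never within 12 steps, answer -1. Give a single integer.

Step 1: demand=5,sold=5 ship[1->2]=2 ship[0->1]=2 prod=4 -> [8 8 10]
Step 2: demand=5,sold=5 ship[1->2]=2 ship[0->1]=2 prod=4 -> [10 8 7]
Step 3: demand=5,sold=5 ship[1->2]=2 ship[0->1]=2 prod=4 -> [12 8 4]
Step 4: demand=5,sold=4 ship[1->2]=2 ship[0->1]=2 prod=4 -> [14 8 2]
Step 5: demand=5,sold=2 ship[1->2]=2 ship[0->1]=2 prod=4 -> [16 8 2]
Step 6: demand=5,sold=2 ship[1->2]=2 ship[0->1]=2 prod=4 -> [18 8 2]
Step 7: demand=5,sold=2 ship[1->2]=2 ship[0->1]=2 prod=4 -> [20 8 2]
Step 8: demand=5,sold=2 ship[1->2]=2 ship[0->1]=2 prod=4 -> [22 8 2]
Step 9: demand=5,sold=2 ship[1->2]=2 ship[0->1]=2 prod=4 -> [24 8 2]
Step 10: demand=5,sold=2 ship[1->2]=2 ship[0->1]=2 prod=4 -> [26 8 2]
Step 11: demand=5,sold=2 ship[1->2]=2 ship[0->1]=2 prod=4 -> [28 8 2]
Step 12: demand=5,sold=2 ship[1->2]=2 ship[0->1]=2 prod=4 -> [30 8 2]
First stockout at step 4

4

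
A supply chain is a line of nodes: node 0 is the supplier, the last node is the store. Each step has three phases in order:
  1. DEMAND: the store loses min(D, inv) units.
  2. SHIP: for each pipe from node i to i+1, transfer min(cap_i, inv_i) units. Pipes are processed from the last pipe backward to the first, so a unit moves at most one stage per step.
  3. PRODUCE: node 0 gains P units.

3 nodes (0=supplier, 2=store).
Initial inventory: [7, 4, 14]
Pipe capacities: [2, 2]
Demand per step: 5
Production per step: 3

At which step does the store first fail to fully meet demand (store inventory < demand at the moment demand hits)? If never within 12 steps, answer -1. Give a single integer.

Step 1: demand=5,sold=5 ship[1->2]=2 ship[0->1]=2 prod=3 -> [8 4 11]
Step 2: demand=5,sold=5 ship[1->2]=2 ship[0->1]=2 prod=3 -> [9 4 8]
Step 3: demand=5,sold=5 ship[1->2]=2 ship[0->1]=2 prod=3 -> [10 4 5]
Step 4: demand=5,sold=5 ship[1->2]=2 ship[0->1]=2 prod=3 -> [11 4 2]
Step 5: demand=5,sold=2 ship[1->2]=2 ship[0->1]=2 prod=3 -> [12 4 2]
Step 6: demand=5,sold=2 ship[1->2]=2 ship[0->1]=2 prod=3 -> [13 4 2]
Step 7: demand=5,sold=2 ship[1->2]=2 ship[0->1]=2 prod=3 -> [14 4 2]
Step 8: demand=5,sold=2 ship[1->2]=2 ship[0->1]=2 prod=3 -> [15 4 2]
Step 9: demand=5,sold=2 ship[1->2]=2 ship[0->1]=2 prod=3 -> [16 4 2]
Step 10: demand=5,sold=2 ship[1->2]=2 ship[0->1]=2 prod=3 -> [17 4 2]
Step 11: demand=5,sold=2 ship[1->2]=2 ship[0->1]=2 prod=3 -> [18 4 2]
Step 12: demand=5,sold=2 ship[1->2]=2 ship[0->1]=2 prod=3 -> [19 4 2]
First stockout at step 5

5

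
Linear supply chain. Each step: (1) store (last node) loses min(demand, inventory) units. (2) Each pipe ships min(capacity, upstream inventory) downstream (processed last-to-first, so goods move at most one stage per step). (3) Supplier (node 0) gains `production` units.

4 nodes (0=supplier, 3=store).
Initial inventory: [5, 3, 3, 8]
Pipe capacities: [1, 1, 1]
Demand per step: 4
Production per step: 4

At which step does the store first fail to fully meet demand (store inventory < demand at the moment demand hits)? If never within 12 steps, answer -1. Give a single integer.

Step 1: demand=4,sold=4 ship[2->3]=1 ship[1->2]=1 ship[0->1]=1 prod=4 -> [8 3 3 5]
Step 2: demand=4,sold=4 ship[2->3]=1 ship[1->2]=1 ship[0->1]=1 prod=4 -> [11 3 3 2]
Step 3: demand=4,sold=2 ship[2->3]=1 ship[1->2]=1 ship[0->1]=1 prod=4 -> [14 3 3 1]
Step 4: demand=4,sold=1 ship[2->3]=1 ship[1->2]=1 ship[0->1]=1 prod=4 -> [17 3 3 1]
Step 5: demand=4,sold=1 ship[2->3]=1 ship[1->2]=1 ship[0->1]=1 prod=4 -> [20 3 3 1]
Step 6: demand=4,sold=1 ship[2->3]=1 ship[1->2]=1 ship[0->1]=1 prod=4 -> [23 3 3 1]
Step 7: demand=4,sold=1 ship[2->3]=1 ship[1->2]=1 ship[0->1]=1 prod=4 -> [26 3 3 1]
Step 8: demand=4,sold=1 ship[2->3]=1 ship[1->2]=1 ship[0->1]=1 prod=4 -> [29 3 3 1]
Step 9: demand=4,sold=1 ship[2->3]=1 ship[1->2]=1 ship[0->1]=1 prod=4 -> [32 3 3 1]
Step 10: demand=4,sold=1 ship[2->3]=1 ship[1->2]=1 ship[0->1]=1 prod=4 -> [35 3 3 1]
Step 11: demand=4,sold=1 ship[2->3]=1 ship[1->2]=1 ship[0->1]=1 prod=4 -> [38 3 3 1]
Step 12: demand=4,sold=1 ship[2->3]=1 ship[1->2]=1 ship[0->1]=1 prod=4 -> [41 3 3 1]
First stockout at step 3

3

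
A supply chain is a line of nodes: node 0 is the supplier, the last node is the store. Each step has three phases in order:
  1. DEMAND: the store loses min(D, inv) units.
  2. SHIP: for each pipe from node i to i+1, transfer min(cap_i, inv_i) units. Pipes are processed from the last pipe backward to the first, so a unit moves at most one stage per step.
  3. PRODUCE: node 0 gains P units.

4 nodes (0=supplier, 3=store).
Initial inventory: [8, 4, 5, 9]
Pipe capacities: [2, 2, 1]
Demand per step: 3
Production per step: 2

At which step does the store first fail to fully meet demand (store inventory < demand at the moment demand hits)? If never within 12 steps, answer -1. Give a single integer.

Step 1: demand=3,sold=3 ship[2->3]=1 ship[1->2]=2 ship[0->1]=2 prod=2 -> [8 4 6 7]
Step 2: demand=3,sold=3 ship[2->3]=1 ship[1->2]=2 ship[0->1]=2 prod=2 -> [8 4 7 5]
Step 3: demand=3,sold=3 ship[2->3]=1 ship[1->2]=2 ship[0->1]=2 prod=2 -> [8 4 8 3]
Step 4: demand=3,sold=3 ship[2->3]=1 ship[1->2]=2 ship[0->1]=2 prod=2 -> [8 4 9 1]
Step 5: demand=3,sold=1 ship[2->3]=1 ship[1->2]=2 ship[0->1]=2 prod=2 -> [8 4 10 1]
Step 6: demand=3,sold=1 ship[2->3]=1 ship[1->2]=2 ship[0->1]=2 prod=2 -> [8 4 11 1]
Step 7: demand=3,sold=1 ship[2->3]=1 ship[1->2]=2 ship[0->1]=2 prod=2 -> [8 4 12 1]
Step 8: demand=3,sold=1 ship[2->3]=1 ship[1->2]=2 ship[0->1]=2 prod=2 -> [8 4 13 1]
Step 9: demand=3,sold=1 ship[2->3]=1 ship[1->2]=2 ship[0->1]=2 prod=2 -> [8 4 14 1]
Step 10: demand=3,sold=1 ship[2->3]=1 ship[1->2]=2 ship[0->1]=2 prod=2 -> [8 4 15 1]
Step 11: demand=3,sold=1 ship[2->3]=1 ship[1->2]=2 ship[0->1]=2 prod=2 -> [8 4 16 1]
Step 12: demand=3,sold=1 ship[2->3]=1 ship[1->2]=2 ship[0->1]=2 prod=2 -> [8 4 17 1]
First stockout at step 5

5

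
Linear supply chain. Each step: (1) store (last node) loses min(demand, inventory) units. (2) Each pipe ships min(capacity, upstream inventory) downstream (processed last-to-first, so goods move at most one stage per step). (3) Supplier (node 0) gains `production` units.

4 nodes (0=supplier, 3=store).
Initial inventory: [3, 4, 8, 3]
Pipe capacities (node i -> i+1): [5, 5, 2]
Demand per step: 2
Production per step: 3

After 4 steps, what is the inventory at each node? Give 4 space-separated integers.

Step 1: demand=2,sold=2 ship[2->3]=2 ship[1->2]=4 ship[0->1]=3 prod=3 -> inv=[3 3 10 3]
Step 2: demand=2,sold=2 ship[2->3]=2 ship[1->2]=3 ship[0->1]=3 prod=3 -> inv=[3 3 11 3]
Step 3: demand=2,sold=2 ship[2->3]=2 ship[1->2]=3 ship[0->1]=3 prod=3 -> inv=[3 3 12 3]
Step 4: demand=2,sold=2 ship[2->3]=2 ship[1->2]=3 ship[0->1]=3 prod=3 -> inv=[3 3 13 3]

3 3 13 3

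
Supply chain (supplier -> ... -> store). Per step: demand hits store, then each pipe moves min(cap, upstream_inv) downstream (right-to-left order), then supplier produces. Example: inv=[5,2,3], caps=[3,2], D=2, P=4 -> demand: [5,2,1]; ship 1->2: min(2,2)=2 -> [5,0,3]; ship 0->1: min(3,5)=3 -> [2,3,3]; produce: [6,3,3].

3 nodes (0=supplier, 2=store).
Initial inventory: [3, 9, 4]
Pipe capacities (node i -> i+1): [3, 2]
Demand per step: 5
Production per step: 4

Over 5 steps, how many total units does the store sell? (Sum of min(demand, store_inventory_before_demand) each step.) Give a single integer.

Answer: 12

Derivation:
Step 1: sold=4 (running total=4) -> [4 10 2]
Step 2: sold=2 (running total=6) -> [5 11 2]
Step 3: sold=2 (running total=8) -> [6 12 2]
Step 4: sold=2 (running total=10) -> [7 13 2]
Step 5: sold=2 (running total=12) -> [8 14 2]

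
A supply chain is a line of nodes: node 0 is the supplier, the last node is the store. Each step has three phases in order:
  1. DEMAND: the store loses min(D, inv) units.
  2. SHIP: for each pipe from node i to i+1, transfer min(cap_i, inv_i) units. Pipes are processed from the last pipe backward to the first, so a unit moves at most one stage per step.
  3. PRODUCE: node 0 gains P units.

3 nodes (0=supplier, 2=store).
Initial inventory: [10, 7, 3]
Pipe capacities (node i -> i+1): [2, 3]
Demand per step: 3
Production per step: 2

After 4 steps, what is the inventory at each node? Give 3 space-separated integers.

Step 1: demand=3,sold=3 ship[1->2]=3 ship[0->1]=2 prod=2 -> inv=[10 6 3]
Step 2: demand=3,sold=3 ship[1->2]=3 ship[0->1]=2 prod=2 -> inv=[10 5 3]
Step 3: demand=3,sold=3 ship[1->2]=3 ship[0->1]=2 prod=2 -> inv=[10 4 3]
Step 4: demand=3,sold=3 ship[1->2]=3 ship[0->1]=2 prod=2 -> inv=[10 3 3]

10 3 3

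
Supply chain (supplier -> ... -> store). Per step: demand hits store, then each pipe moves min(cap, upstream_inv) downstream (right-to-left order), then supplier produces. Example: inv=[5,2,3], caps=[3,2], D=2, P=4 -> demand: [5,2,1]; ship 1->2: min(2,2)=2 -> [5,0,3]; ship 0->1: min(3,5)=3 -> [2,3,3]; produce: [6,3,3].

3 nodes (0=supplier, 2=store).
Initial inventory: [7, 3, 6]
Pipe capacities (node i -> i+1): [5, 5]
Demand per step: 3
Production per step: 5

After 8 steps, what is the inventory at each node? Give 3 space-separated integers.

Step 1: demand=3,sold=3 ship[1->2]=3 ship[0->1]=5 prod=5 -> inv=[7 5 6]
Step 2: demand=3,sold=3 ship[1->2]=5 ship[0->1]=5 prod=5 -> inv=[7 5 8]
Step 3: demand=3,sold=3 ship[1->2]=5 ship[0->1]=5 prod=5 -> inv=[7 5 10]
Step 4: demand=3,sold=3 ship[1->2]=5 ship[0->1]=5 prod=5 -> inv=[7 5 12]
Step 5: demand=3,sold=3 ship[1->2]=5 ship[0->1]=5 prod=5 -> inv=[7 5 14]
Step 6: demand=3,sold=3 ship[1->2]=5 ship[0->1]=5 prod=5 -> inv=[7 5 16]
Step 7: demand=3,sold=3 ship[1->2]=5 ship[0->1]=5 prod=5 -> inv=[7 5 18]
Step 8: demand=3,sold=3 ship[1->2]=5 ship[0->1]=5 prod=5 -> inv=[7 5 20]

7 5 20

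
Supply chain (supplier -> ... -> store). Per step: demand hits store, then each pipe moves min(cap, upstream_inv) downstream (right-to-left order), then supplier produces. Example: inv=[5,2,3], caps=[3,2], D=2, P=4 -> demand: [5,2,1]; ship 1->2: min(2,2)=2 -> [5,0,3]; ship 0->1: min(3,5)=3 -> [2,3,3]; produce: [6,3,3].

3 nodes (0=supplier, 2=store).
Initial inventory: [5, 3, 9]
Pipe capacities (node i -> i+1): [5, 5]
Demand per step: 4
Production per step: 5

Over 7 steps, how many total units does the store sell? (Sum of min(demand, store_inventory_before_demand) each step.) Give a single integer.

Step 1: sold=4 (running total=4) -> [5 5 8]
Step 2: sold=4 (running total=8) -> [5 5 9]
Step 3: sold=4 (running total=12) -> [5 5 10]
Step 4: sold=4 (running total=16) -> [5 5 11]
Step 5: sold=4 (running total=20) -> [5 5 12]
Step 6: sold=4 (running total=24) -> [5 5 13]
Step 7: sold=4 (running total=28) -> [5 5 14]

Answer: 28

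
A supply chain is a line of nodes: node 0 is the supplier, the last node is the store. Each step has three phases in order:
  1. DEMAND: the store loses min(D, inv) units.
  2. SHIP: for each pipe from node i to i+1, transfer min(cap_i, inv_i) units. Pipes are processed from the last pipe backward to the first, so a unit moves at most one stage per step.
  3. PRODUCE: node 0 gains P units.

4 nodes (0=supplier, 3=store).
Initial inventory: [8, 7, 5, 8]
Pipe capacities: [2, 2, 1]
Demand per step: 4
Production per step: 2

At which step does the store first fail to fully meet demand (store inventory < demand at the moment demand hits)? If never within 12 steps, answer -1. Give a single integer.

Step 1: demand=4,sold=4 ship[2->3]=1 ship[1->2]=2 ship[0->1]=2 prod=2 -> [8 7 6 5]
Step 2: demand=4,sold=4 ship[2->3]=1 ship[1->2]=2 ship[0->1]=2 prod=2 -> [8 7 7 2]
Step 3: demand=4,sold=2 ship[2->3]=1 ship[1->2]=2 ship[0->1]=2 prod=2 -> [8 7 8 1]
Step 4: demand=4,sold=1 ship[2->3]=1 ship[1->2]=2 ship[0->1]=2 prod=2 -> [8 7 9 1]
Step 5: demand=4,sold=1 ship[2->3]=1 ship[1->2]=2 ship[0->1]=2 prod=2 -> [8 7 10 1]
Step 6: demand=4,sold=1 ship[2->3]=1 ship[1->2]=2 ship[0->1]=2 prod=2 -> [8 7 11 1]
Step 7: demand=4,sold=1 ship[2->3]=1 ship[1->2]=2 ship[0->1]=2 prod=2 -> [8 7 12 1]
Step 8: demand=4,sold=1 ship[2->3]=1 ship[1->2]=2 ship[0->1]=2 prod=2 -> [8 7 13 1]
Step 9: demand=4,sold=1 ship[2->3]=1 ship[1->2]=2 ship[0->1]=2 prod=2 -> [8 7 14 1]
Step 10: demand=4,sold=1 ship[2->3]=1 ship[1->2]=2 ship[0->1]=2 prod=2 -> [8 7 15 1]
Step 11: demand=4,sold=1 ship[2->3]=1 ship[1->2]=2 ship[0->1]=2 prod=2 -> [8 7 16 1]
Step 12: demand=4,sold=1 ship[2->3]=1 ship[1->2]=2 ship[0->1]=2 prod=2 -> [8 7 17 1]
First stockout at step 3

3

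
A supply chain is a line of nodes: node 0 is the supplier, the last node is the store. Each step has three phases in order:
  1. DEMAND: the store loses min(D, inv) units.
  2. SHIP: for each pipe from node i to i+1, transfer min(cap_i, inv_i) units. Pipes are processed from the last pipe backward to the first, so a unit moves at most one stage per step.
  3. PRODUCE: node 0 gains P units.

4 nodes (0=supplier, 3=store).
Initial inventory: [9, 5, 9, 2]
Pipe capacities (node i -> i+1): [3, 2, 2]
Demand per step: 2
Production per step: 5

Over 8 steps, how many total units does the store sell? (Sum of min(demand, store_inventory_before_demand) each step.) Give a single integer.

Answer: 16

Derivation:
Step 1: sold=2 (running total=2) -> [11 6 9 2]
Step 2: sold=2 (running total=4) -> [13 7 9 2]
Step 3: sold=2 (running total=6) -> [15 8 9 2]
Step 4: sold=2 (running total=8) -> [17 9 9 2]
Step 5: sold=2 (running total=10) -> [19 10 9 2]
Step 6: sold=2 (running total=12) -> [21 11 9 2]
Step 7: sold=2 (running total=14) -> [23 12 9 2]
Step 8: sold=2 (running total=16) -> [25 13 9 2]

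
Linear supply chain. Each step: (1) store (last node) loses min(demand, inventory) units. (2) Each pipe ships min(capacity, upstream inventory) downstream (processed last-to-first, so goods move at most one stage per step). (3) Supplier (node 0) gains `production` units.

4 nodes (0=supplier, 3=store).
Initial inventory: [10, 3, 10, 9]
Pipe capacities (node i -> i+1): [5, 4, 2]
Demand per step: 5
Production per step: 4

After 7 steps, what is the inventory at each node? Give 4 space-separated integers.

Step 1: demand=5,sold=5 ship[2->3]=2 ship[1->2]=3 ship[0->1]=5 prod=4 -> inv=[9 5 11 6]
Step 2: demand=5,sold=5 ship[2->3]=2 ship[1->2]=4 ship[0->1]=5 prod=4 -> inv=[8 6 13 3]
Step 3: demand=5,sold=3 ship[2->3]=2 ship[1->2]=4 ship[0->1]=5 prod=4 -> inv=[7 7 15 2]
Step 4: demand=5,sold=2 ship[2->3]=2 ship[1->2]=4 ship[0->1]=5 prod=4 -> inv=[6 8 17 2]
Step 5: demand=5,sold=2 ship[2->3]=2 ship[1->2]=4 ship[0->1]=5 prod=4 -> inv=[5 9 19 2]
Step 6: demand=5,sold=2 ship[2->3]=2 ship[1->2]=4 ship[0->1]=5 prod=4 -> inv=[4 10 21 2]
Step 7: demand=5,sold=2 ship[2->3]=2 ship[1->2]=4 ship[0->1]=4 prod=4 -> inv=[4 10 23 2]

4 10 23 2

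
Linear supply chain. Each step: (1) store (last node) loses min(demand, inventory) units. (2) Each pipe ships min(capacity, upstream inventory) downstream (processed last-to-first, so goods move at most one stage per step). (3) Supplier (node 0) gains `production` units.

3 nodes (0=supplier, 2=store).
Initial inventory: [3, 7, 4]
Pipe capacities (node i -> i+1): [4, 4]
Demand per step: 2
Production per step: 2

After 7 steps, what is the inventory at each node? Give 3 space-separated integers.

Step 1: demand=2,sold=2 ship[1->2]=4 ship[0->1]=3 prod=2 -> inv=[2 6 6]
Step 2: demand=2,sold=2 ship[1->2]=4 ship[0->1]=2 prod=2 -> inv=[2 4 8]
Step 3: demand=2,sold=2 ship[1->2]=4 ship[0->1]=2 prod=2 -> inv=[2 2 10]
Step 4: demand=2,sold=2 ship[1->2]=2 ship[0->1]=2 prod=2 -> inv=[2 2 10]
Step 5: demand=2,sold=2 ship[1->2]=2 ship[0->1]=2 prod=2 -> inv=[2 2 10]
Step 6: demand=2,sold=2 ship[1->2]=2 ship[0->1]=2 prod=2 -> inv=[2 2 10]
Step 7: demand=2,sold=2 ship[1->2]=2 ship[0->1]=2 prod=2 -> inv=[2 2 10]

2 2 10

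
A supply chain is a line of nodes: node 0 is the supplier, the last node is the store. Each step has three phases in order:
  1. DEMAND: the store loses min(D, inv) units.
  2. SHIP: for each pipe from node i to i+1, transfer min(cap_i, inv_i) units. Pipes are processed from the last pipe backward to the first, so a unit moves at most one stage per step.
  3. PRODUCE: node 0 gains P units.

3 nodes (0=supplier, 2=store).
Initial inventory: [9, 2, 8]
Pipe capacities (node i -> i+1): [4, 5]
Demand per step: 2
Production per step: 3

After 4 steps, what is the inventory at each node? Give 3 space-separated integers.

Step 1: demand=2,sold=2 ship[1->2]=2 ship[0->1]=4 prod=3 -> inv=[8 4 8]
Step 2: demand=2,sold=2 ship[1->2]=4 ship[0->1]=4 prod=3 -> inv=[7 4 10]
Step 3: demand=2,sold=2 ship[1->2]=4 ship[0->1]=4 prod=3 -> inv=[6 4 12]
Step 4: demand=2,sold=2 ship[1->2]=4 ship[0->1]=4 prod=3 -> inv=[5 4 14]

5 4 14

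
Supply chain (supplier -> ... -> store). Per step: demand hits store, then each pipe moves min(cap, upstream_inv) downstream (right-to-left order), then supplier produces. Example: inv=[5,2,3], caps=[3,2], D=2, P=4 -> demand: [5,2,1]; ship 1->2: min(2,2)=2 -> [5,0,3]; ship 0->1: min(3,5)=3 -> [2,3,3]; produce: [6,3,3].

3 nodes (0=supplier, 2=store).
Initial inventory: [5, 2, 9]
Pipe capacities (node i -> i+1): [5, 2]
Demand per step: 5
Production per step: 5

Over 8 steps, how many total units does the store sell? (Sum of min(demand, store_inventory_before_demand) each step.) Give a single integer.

Answer: 23

Derivation:
Step 1: sold=5 (running total=5) -> [5 5 6]
Step 2: sold=5 (running total=10) -> [5 8 3]
Step 3: sold=3 (running total=13) -> [5 11 2]
Step 4: sold=2 (running total=15) -> [5 14 2]
Step 5: sold=2 (running total=17) -> [5 17 2]
Step 6: sold=2 (running total=19) -> [5 20 2]
Step 7: sold=2 (running total=21) -> [5 23 2]
Step 8: sold=2 (running total=23) -> [5 26 2]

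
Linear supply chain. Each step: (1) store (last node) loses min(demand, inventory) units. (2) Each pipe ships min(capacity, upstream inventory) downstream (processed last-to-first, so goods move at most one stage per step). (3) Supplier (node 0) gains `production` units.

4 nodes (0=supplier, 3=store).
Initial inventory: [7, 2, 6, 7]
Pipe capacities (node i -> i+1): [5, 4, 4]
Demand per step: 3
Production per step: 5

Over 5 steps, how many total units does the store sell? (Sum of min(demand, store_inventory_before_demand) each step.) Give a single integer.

Answer: 15

Derivation:
Step 1: sold=3 (running total=3) -> [7 5 4 8]
Step 2: sold=3 (running total=6) -> [7 6 4 9]
Step 3: sold=3 (running total=9) -> [7 7 4 10]
Step 4: sold=3 (running total=12) -> [7 8 4 11]
Step 5: sold=3 (running total=15) -> [7 9 4 12]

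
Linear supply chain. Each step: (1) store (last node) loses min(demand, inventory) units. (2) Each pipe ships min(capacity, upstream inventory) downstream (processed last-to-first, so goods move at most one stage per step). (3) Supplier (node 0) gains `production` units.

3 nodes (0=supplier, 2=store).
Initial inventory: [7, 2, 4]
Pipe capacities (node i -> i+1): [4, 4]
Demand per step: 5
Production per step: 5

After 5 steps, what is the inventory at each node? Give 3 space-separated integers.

Step 1: demand=5,sold=4 ship[1->2]=2 ship[0->1]=4 prod=5 -> inv=[8 4 2]
Step 2: demand=5,sold=2 ship[1->2]=4 ship[0->1]=4 prod=5 -> inv=[9 4 4]
Step 3: demand=5,sold=4 ship[1->2]=4 ship[0->1]=4 prod=5 -> inv=[10 4 4]
Step 4: demand=5,sold=4 ship[1->2]=4 ship[0->1]=4 prod=5 -> inv=[11 4 4]
Step 5: demand=5,sold=4 ship[1->2]=4 ship[0->1]=4 prod=5 -> inv=[12 4 4]

12 4 4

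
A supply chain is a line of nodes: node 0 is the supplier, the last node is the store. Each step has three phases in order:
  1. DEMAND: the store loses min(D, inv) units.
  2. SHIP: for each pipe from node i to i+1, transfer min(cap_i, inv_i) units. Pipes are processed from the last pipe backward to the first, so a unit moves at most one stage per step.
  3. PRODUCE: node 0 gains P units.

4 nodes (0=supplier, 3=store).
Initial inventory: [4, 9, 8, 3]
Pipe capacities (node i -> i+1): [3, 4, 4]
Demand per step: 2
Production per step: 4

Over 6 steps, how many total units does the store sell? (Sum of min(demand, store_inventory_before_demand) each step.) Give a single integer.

Step 1: sold=2 (running total=2) -> [5 8 8 5]
Step 2: sold=2 (running total=4) -> [6 7 8 7]
Step 3: sold=2 (running total=6) -> [7 6 8 9]
Step 4: sold=2 (running total=8) -> [8 5 8 11]
Step 5: sold=2 (running total=10) -> [9 4 8 13]
Step 6: sold=2 (running total=12) -> [10 3 8 15]

Answer: 12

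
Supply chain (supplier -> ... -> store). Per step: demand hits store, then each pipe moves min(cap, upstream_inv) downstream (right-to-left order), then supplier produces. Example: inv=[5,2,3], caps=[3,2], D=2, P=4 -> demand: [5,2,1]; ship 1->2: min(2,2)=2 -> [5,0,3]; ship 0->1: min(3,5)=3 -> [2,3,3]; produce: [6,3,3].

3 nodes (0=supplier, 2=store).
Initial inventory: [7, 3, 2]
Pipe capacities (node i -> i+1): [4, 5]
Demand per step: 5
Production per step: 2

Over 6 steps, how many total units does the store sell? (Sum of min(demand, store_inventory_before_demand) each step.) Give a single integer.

Answer: 18

Derivation:
Step 1: sold=2 (running total=2) -> [5 4 3]
Step 2: sold=3 (running total=5) -> [3 4 4]
Step 3: sold=4 (running total=9) -> [2 3 4]
Step 4: sold=4 (running total=13) -> [2 2 3]
Step 5: sold=3 (running total=16) -> [2 2 2]
Step 6: sold=2 (running total=18) -> [2 2 2]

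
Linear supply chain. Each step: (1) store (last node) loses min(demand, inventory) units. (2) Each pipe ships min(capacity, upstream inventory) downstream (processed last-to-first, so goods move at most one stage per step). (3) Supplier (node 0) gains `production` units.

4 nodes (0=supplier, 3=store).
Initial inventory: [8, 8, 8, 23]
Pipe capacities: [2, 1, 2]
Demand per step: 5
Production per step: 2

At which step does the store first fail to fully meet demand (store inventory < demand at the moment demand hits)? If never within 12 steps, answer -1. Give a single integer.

Step 1: demand=5,sold=5 ship[2->3]=2 ship[1->2]=1 ship[0->1]=2 prod=2 -> [8 9 7 20]
Step 2: demand=5,sold=5 ship[2->3]=2 ship[1->2]=1 ship[0->1]=2 prod=2 -> [8 10 6 17]
Step 3: demand=5,sold=5 ship[2->3]=2 ship[1->2]=1 ship[0->1]=2 prod=2 -> [8 11 5 14]
Step 4: demand=5,sold=5 ship[2->3]=2 ship[1->2]=1 ship[0->1]=2 prod=2 -> [8 12 4 11]
Step 5: demand=5,sold=5 ship[2->3]=2 ship[1->2]=1 ship[0->1]=2 prod=2 -> [8 13 3 8]
Step 6: demand=5,sold=5 ship[2->3]=2 ship[1->2]=1 ship[0->1]=2 prod=2 -> [8 14 2 5]
Step 7: demand=5,sold=5 ship[2->3]=2 ship[1->2]=1 ship[0->1]=2 prod=2 -> [8 15 1 2]
Step 8: demand=5,sold=2 ship[2->3]=1 ship[1->2]=1 ship[0->1]=2 prod=2 -> [8 16 1 1]
Step 9: demand=5,sold=1 ship[2->3]=1 ship[1->2]=1 ship[0->1]=2 prod=2 -> [8 17 1 1]
Step 10: demand=5,sold=1 ship[2->3]=1 ship[1->2]=1 ship[0->1]=2 prod=2 -> [8 18 1 1]
Step 11: demand=5,sold=1 ship[2->3]=1 ship[1->2]=1 ship[0->1]=2 prod=2 -> [8 19 1 1]
Step 12: demand=5,sold=1 ship[2->3]=1 ship[1->2]=1 ship[0->1]=2 prod=2 -> [8 20 1 1]
First stockout at step 8

8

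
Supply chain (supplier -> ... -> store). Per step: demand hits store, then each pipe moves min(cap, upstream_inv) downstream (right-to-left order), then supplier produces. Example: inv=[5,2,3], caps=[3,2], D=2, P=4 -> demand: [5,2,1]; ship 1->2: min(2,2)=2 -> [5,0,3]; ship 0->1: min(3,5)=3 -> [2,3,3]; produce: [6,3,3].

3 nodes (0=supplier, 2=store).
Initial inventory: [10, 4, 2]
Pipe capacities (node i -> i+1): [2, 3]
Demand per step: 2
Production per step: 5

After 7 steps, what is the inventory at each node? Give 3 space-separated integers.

Step 1: demand=2,sold=2 ship[1->2]=3 ship[0->1]=2 prod=5 -> inv=[13 3 3]
Step 2: demand=2,sold=2 ship[1->2]=3 ship[0->1]=2 prod=5 -> inv=[16 2 4]
Step 3: demand=2,sold=2 ship[1->2]=2 ship[0->1]=2 prod=5 -> inv=[19 2 4]
Step 4: demand=2,sold=2 ship[1->2]=2 ship[0->1]=2 prod=5 -> inv=[22 2 4]
Step 5: demand=2,sold=2 ship[1->2]=2 ship[0->1]=2 prod=5 -> inv=[25 2 4]
Step 6: demand=2,sold=2 ship[1->2]=2 ship[0->1]=2 prod=5 -> inv=[28 2 4]
Step 7: demand=2,sold=2 ship[1->2]=2 ship[0->1]=2 prod=5 -> inv=[31 2 4]

31 2 4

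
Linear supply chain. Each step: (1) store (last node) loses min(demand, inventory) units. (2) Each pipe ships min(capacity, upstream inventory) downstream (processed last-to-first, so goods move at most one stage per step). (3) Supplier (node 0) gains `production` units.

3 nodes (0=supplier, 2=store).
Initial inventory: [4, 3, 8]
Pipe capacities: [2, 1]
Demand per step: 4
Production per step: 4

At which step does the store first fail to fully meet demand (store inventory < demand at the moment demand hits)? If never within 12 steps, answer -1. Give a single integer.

Step 1: demand=4,sold=4 ship[1->2]=1 ship[0->1]=2 prod=4 -> [6 4 5]
Step 2: demand=4,sold=4 ship[1->2]=1 ship[0->1]=2 prod=4 -> [8 5 2]
Step 3: demand=4,sold=2 ship[1->2]=1 ship[0->1]=2 prod=4 -> [10 6 1]
Step 4: demand=4,sold=1 ship[1->2]=1 ship[0->1]=2 prod=4 -> [12 7 1]
Step 5: demand=4,sold=1 ship[1->2]=1 ship[0->1]=2 prod=4 -> [14 8 1]
Step 6: demand=4,sold=1 ship[1->2]=1 ship[0->1]=2 prod=4 -> [16 9 1]
Step 7: demand=4,sold=1 ship[1->2]=1 ship[0->1]=2 prod=4 -> [18 10 1]
Step 8: demand=4,sold=1 ship[1->2]=1 ship[0->1]=2 prod=4 -> [20 11 1]
Step 9: demand=4,sold=1 ship[1->2]=1 ship[0->1]=2 prod=4 -> [22 12 1]
Step 10: demand=4,sold=1 ship[1->2]=1 ship[0->1]=2 prod=4 -> [24 13 1]
Step 11: demand=4,sold=1 ship[1->2]=1 ship[0->1]=2 prod=4 -> [26 14 1]
Step 12: demand=4,sold=1 ship[1->2]=1 ship[0->1]=2 prod=4 -> [28 15 1]
First stockout at step 3

3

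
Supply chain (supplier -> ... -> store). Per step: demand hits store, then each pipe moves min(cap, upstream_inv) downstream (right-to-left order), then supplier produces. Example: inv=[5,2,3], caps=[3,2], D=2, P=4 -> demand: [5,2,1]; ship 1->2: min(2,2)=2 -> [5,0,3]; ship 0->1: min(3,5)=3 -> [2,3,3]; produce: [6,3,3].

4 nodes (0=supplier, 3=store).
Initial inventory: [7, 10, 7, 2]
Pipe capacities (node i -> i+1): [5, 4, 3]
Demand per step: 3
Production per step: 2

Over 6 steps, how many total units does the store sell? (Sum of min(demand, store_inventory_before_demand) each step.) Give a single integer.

Step 1: sold=2 (running total=2) -> [4 11 8 3]
Step 2: sold=3 (running total=5) -> [2 11 9 3]
Step 3: sold=3 (running total=8) -> [2 9 10 3]
Step 4: sold=3 (running total=11) -> [2 7 11 3]
Step 5: sold=3 (running total=14) -> [2 5 12 3]
Step 6: sold=3 (running total=17) -> [2 3 13 3]

Answer: 17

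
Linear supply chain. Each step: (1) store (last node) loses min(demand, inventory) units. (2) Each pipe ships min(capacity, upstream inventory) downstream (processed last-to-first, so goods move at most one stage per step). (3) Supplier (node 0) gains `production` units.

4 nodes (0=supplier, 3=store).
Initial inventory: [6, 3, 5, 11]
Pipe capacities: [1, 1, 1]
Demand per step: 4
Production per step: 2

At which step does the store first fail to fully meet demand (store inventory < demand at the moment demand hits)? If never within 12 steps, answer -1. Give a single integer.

Step 1: demand=4,sold=4 ship[2->3]=1 ship[1->2]=1 ship[0->1]=1 prod=2 -> [7 3 5 8]
Step 2: demand=4,sold=4 ship[2->3]=1 ship[1->2]=1 ship[0->1]=1 prod=2 -> [8 3 5 5]
Step 3: demand=4,sold=4 ship[2->3]=1 ship[1->2]=1 ship[0->1]=1 prod=2 -> [9 3 5 2]
Step 4: demand=4,sold=2 ship[2->3]=1 ship[1->2]=1 ship[0->1]=1 prod=2 -> [10 3 5 1]
Step 5: demand=4,sold=1 ship[2->3]=1 ship[1->2]=1 ship[0->1]=1 prod=2 -> [11 3 5 1]
Step 6: demand=4,sold=1 ship[2->3]=1 ship[1->2]=1 ship[0->1]=1 prod=2 -> [12 3 5 1]
Step 7: demand=4,sold=1 ship[2->3]=1 ship[1->2]=1 ship[0->1]=1 prod=2 -> [13 3 5 1]
Step 8: demand=4,sold=1 ship[2->3]=1 ship[1->2]=1 ship[0->1]=1 prod=2 -> [14 3 5 1]
Step 9: demand=4,sold=1 ship[2->3]=1 ship[1->2]=1 ship[0->1]=1 prod=2 -> [15 3 5 1]
Step 10: demand=4,sold=1 ship[2->3]=1 ship[1->2]=1 ship[0->1]=1 prod=2 -> [16 3 5 1]
Step 11: demand=4,sold=1 ship[2->3]=1 ship[1->2]=1 ship[0->1]=1 prod=2 -> [17 3 5 1]
Step 12: demand=4,sold=1 ship[2->3]=1 ship[1->2]=1 ship[0->1]=1 prod=2 -> [18 3 5 1]
First stockout at step 4

4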